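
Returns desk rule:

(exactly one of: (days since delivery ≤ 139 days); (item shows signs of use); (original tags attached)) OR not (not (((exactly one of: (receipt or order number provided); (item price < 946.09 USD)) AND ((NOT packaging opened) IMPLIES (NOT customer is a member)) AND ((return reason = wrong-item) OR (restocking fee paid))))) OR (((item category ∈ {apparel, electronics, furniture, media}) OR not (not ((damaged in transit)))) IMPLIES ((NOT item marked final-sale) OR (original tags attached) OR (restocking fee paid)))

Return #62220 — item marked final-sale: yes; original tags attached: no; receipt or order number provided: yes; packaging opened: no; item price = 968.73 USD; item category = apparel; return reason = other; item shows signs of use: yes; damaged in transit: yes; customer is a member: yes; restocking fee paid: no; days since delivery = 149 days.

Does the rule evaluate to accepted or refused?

Atomic conditions:
  days since delivery ≤ 139 days: 149 ≤ 139 is false
  item shows signs of use: yes → true
  original tags attached: no → false
  receipt or order number provided: yes → true
  item price < 946.09 USD: 968.73 < 946.09 is false
  NOT packaging opened: no → true
  NOT customer is a member: yes → false
  return reason = wrong-item: other == wrong-item is false
  restocking fee paid: no → false
  item category ∈ {apparel, electronics, furniture, media}: apparel is in the set → true
  damaged in transit: yes → true
  NOT item marked final-sale: yes → false
Combine:
[1] exactly-one(false, true, false) = true
[2.1.1.1] exactly-one(true, false) = true
[2.1.1.2] true → false = false
[2.1.1.3] false OR false = false
[2.1.1] true AND false AND false = false
[2.1] NOT false = true
[2] NOT true = false
[3.1.2.1] NOT true = false
[3.1.2] NOT false = true
[3.1] true OR true = true
[3.2] false OR false OR false = false
[3] true → false = false
[root] true OR false OR false = true
Overall: true → accepted

Accepted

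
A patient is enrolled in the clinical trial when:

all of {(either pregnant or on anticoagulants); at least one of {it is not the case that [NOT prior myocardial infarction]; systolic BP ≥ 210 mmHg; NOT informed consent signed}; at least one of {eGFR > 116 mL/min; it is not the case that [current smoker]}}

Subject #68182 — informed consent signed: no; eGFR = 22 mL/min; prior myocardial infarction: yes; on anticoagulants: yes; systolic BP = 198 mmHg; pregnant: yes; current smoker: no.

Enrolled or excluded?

Atomic conditions:
  pregnant: yes → true
  on anticoagulants: yes → true
  NOT prior myocardial infarction: yes → false
  systolic BP ≥ 210 mmHg: 198 ≥ 210 is false
  NOT informed consent signed: no → true
  eGFR > 116 mL/min: 22 > 116 is false
  current smoker: no → false
Combine:
[1] true OR true = true
[2.1] NOT false = true
[2] true OR false OR true = true
[3.2] NOT false = true
[3] false OR true = true
[root] true AND true AND true = true
Overall: true → enrolled

Enrolled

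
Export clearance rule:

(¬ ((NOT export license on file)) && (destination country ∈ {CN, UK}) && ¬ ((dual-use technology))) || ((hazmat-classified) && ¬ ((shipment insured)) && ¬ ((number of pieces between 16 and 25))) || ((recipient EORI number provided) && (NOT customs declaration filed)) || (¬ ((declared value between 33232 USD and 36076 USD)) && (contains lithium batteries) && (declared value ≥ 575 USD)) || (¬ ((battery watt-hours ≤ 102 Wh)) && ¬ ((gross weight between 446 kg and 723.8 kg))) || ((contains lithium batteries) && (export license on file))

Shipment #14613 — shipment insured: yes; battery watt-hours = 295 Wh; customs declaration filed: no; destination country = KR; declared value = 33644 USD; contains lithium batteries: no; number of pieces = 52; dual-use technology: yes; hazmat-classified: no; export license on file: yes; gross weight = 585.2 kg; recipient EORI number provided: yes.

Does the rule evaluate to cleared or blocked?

Atomic conditions:
  NOT export license on file: yes → false
  destination country ∈ {CN, UK}: KR is not in the set → false
  dual-use technology: yes → true
  hazmat-classified: no → false
  shipment insured: yes → true
  number of pieces between 16 and 25: 52 in [16, 25] is false
  recipient EORI number provided: yes → true
  NOT customs declaration filed: no → true
  declared value between 33232 USD and 36076 USD: 33644 in [33232, 36076] is true
  contains lithium batteries: no → false
  declared value ≥ 575 USD: 33644 ≥ 575 is true
  battery watt-hours ≤ 102 Wh: 295 ≤ 102 is false
  gross weight between 446 kg and 723.8 kg: 585.2 in [446, 723.8] is true
  export license on file: yes → true
Combine:
[1.1] NOT false = true
[1.3] NOT true = false
[1] true AND false AND false = false
[2.2] NOT true = false
[2.3] NOT false = true
[2] false AND false AND true = false
[3] true AND true = true
[4.1] NOT true = false
[4] false AND false AND true = false
[5.1] NOT false = true
[5.2] NOT true = false
[5] true AND false = false
[6] false AND true = false
[root] false OR false OR true OR false OR false OR false = true
Overall: true → cleared

Cleared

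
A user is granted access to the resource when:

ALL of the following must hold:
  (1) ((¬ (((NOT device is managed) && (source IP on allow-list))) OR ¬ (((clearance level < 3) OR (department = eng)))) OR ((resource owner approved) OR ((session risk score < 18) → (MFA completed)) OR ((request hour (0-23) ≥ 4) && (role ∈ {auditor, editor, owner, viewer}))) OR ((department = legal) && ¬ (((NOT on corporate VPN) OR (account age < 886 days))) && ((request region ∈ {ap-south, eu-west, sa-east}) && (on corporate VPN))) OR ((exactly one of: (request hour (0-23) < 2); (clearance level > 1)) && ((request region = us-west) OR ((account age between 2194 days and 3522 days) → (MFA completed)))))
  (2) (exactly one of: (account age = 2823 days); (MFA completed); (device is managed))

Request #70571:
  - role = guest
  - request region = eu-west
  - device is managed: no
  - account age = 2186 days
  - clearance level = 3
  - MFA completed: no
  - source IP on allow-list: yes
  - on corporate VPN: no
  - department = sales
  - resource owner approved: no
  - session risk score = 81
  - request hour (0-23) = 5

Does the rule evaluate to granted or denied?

Atomic conditions:
  NOT device is managed: no → true
  source IP on allow-list: yes → true
  clearance level < 3: 3 < 3 is false
  department = eng: sales == eng is false
  resource owner approved: no → false
  session risk score < 18: 81 < 18 is false
  MFA completed: no → false
  request hour (0-23) ≥ 4: 5 ≥ 4 is true
  role ∈ {auditor, editor, owner, viewer}: guest is not in the set → false
  department = legal: sales == legal is false
  NOT on corporate VPN: no → true
  account age < 886 days: 2186 < 886 is false
  request region ∈ {ap-south, eu-west, sa-east}: eu-west is in the set → true
  on corporate VPN: no → false
  request hour (0-23) < 2: 5 < 2 is false
  clearance level > 1: 3 > 1 is true
  request region = us-west: eu-west == us-west is false
  account age between 2194 days and 3522 days: 2186 in [2194, 3522] is false
  account age = 2823 days: 2186 == 2823 is false
  device is managed: no → false
Combine:
[1.1.1.1] true AND true = true
[1.1.1] NOT true = false
[1.1.2.1] false OR false = false
[1.1.2] NOT false = true
[1.1] false OR true = true
[1.2.2] false → false (antecedent false ⇒ implication holds) = true
[1.2.3] true AND false = false
[1.2] false OR true OR false = true
[1.3.2.1] true OR false = true
[1.3.2] NOT true = false
[1.3.3] true AND false = false
[1.3] false AND false AND false = false
[1.4.1] exactly-one(false, true) = true
[1.4.2.2] false → false (antecedent false ⇒ implication holds) = true
[1.4.2] false OR true = true
[1.4] true AND true = true
[1] true OR true OR false OR true = true
[2] exactly-one(false, false, false) = false
[root] true AND false = false
Overall: false → denied

Denied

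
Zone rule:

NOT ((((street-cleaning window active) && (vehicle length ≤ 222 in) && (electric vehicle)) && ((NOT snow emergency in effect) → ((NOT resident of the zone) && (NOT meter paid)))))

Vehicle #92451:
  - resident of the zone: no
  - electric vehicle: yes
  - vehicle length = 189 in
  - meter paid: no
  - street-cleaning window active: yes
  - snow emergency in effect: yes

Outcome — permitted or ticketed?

Ticketed

Atomic conditions:
  street-cleaning window active: yes → true
  vehicle length ≤ 222 in: 189 ≤ 222 is true
  electric vehicle: yes → true
  NOT snow emergency in effect: yes → false
  NOT resident of the zone: no → true
  NOT meter paid: no → true
Combine:
[1.1] true AND true AND true = true
[1.2.2] true AND true = true
[1.2] false → true (antecedent false ⇒ implication holds) = true
[1] true AND true = true
[root] NOT true = false
Overall: false → ticketed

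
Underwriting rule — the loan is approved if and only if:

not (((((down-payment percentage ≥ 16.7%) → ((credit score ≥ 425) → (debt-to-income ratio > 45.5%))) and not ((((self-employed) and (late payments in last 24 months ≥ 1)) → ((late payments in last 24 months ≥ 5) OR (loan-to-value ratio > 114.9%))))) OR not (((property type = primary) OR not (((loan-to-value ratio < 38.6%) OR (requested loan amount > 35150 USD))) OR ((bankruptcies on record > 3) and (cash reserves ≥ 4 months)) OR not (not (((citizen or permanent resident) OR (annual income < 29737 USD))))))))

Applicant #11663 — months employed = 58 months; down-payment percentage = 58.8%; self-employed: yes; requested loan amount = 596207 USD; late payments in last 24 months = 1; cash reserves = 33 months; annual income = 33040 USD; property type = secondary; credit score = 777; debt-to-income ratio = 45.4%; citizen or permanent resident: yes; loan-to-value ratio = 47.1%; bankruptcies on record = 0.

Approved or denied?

Approved

Atomic conditions:
  down-payment percentage ≥ 16.7%: 58.8 ≥ 16.7 is true
  credit score ≥ 425: 777 ≥ 425 is true
  debt-to-income ratio > 45.5%: 45.4 > 45.5 is false
  self-employed: yes → true
  late payments in last 24 months ≥ 1: 1 ≥ 1 is true
  late payments in last 24 months ≥ 5: 1 ≥ 5 is false
  loan-to-value ratio > 114.9%: 47.1 > 114.9 is false
  property type = primary: secondary == primary is false
  loan-to-value ratio < 38.6%: 47.1 < 38.6 is false
  requested loan amount > 35150 USD: 596207 > 35150 is true
  bankruptcies on record > 3: 0 > 3 is false
  cash reserves ≥ 4 months: 33 ≥ 4 is true
  citizen or permanent resident: yes → true
  annual income < 29737 USD: 33040 < 29737 is false
Combine:
[1.1.1.2] true → false = false
[1.1.1] true → false = false
[1.1.2.1.1] true AND true = true
[1.1.2.1.2] false OR false = false
[1.1.2.1] true → false = false
[1.1.2] NOT false = true
[1.1] false AND true = false
[1.2.1.2.1] false OR true = true
[1.2.1.2] NOT true = false
[1.2.1.3] false AND true = false
[1.2.1.4.1.1] true OR false = true
[1.2.1.4.1] NOT true = false
[1.2.1.4] NOT false = true
[1.2.1] false OR false OR false OR true = true
[1.2] NOT true = false
[1] false OR false = false
[root] NOT false = true
Overall: true → approved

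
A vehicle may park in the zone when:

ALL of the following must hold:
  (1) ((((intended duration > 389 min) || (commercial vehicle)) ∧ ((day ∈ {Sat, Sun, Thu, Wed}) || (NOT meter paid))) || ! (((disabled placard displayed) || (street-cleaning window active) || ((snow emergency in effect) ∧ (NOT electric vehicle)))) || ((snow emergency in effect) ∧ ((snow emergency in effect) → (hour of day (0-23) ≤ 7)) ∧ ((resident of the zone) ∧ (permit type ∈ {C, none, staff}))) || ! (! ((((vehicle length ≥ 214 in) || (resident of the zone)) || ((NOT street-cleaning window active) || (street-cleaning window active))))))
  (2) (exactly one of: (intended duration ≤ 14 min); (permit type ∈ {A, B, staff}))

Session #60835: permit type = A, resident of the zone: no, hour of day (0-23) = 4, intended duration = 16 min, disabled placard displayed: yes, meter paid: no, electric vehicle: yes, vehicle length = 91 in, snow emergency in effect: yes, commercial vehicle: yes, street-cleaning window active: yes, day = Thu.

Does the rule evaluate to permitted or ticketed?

Atomic conditions:
  intended duration > 389 min: 16 > 389 is false
  commercial vehicle: yes → true
  day ∈ {Sat, Sun, Thu, Wed}: Thu is in the set → true
  NOT meter paid: no → true
  disabled placard displayed: yes → true
  street-cleaning window active: yes → true
  snow emergency in effect: yes → true
  NOT electric vehicle: yes → false
  hour of day (0-23) ≤ 7: 4 ≤ 7 is true
  resident of the zone: no → false
  permit type ∈ {C, none, staff}: A is not in the set → false
  vehicle length ≥ 214 in: 91 ≥ 214 is false
  NOT street-cleaning window active: yes → false
  intended duration ≤ 14 min: 16 ≤ 14 is false
  permit type ∈ {A, B, staff}: A is in the set → true
Combine:
[1.1.1] false OR true = true
[1.1.2] true OR true = true
[1.1] true AND true = true
[1.2.1.3] true AND false = false
[1.2.1] true OR true OR false = true
[1.2] NOT true = false
[1.3.2] true → true = true
[1.3.3] false AND false = false
[1.3] true AND true AND false = false
[1.4.1.1.1] false OR false = false
[1.4.1.1.2] false OR true = true
[1.4.1.1] false OR true = true
[1.4.1] NOT true = false
[1.4] NOT false = true
[1] true OR false OR false OR true = true
[2] exactly-one(false, true) = true
[root] true AND true = true
Overall: true → permitted

Permitted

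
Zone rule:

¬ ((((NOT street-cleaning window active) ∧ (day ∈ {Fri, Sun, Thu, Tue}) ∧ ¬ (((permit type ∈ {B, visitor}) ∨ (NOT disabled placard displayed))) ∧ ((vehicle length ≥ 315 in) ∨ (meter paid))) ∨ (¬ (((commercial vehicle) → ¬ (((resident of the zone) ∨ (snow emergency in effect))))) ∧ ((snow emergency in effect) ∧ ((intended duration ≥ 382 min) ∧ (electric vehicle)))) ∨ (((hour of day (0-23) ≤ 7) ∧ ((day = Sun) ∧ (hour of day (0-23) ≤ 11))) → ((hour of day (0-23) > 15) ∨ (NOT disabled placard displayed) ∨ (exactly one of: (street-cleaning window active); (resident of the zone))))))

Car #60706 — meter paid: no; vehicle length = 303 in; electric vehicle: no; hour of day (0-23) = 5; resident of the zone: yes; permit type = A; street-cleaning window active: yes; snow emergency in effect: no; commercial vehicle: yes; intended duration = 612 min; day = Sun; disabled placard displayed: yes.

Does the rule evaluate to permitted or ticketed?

Permitted

Atomic conditions:
  NOT street-cleaning window active: yes → false
  day ∈ {Fri, Sun, Thu, Tue}: Sun is in the set → true
  permit type ∈ {B, visitor}: A is not in the set → false
  NOT disabled placard displayed: yes → false
  vehicle length ≥ 315 in: 303 ≥ 315 is false
  meter paid: no → false
  commercial vehicle: yes → true
  resident of the zone: yes → true
  snow emergency in effect: no → false
  intended duration ≥ 382 min: 612 ≥ 382 is true
  electric vehicle: no → false
  hour of day (0-23) ≤ 7: 5 ≤ 7 is true
  day = Sun: Sun == Sun is true
  hour of day (0-23) ≤ 11: 5 ≤ 11 is true
  hour of day (0-23) > 15: 5 > 15 is false
  street-cleaning window active: yes → true
Combine:
[1.1.3.1] false OR false = false
[1.1.3] NOT false = true
[1.1.4] false OR false = false
[1.1] false AND true AND true AND false = false
[1.2.1.1.2.1] true OR false = true
[1.2.1.1.2] NOT true = false
[1.2.1.1] true → false = false
[1.2.1] NOT false = true
[1.2.2.2] true AND false = false
[1.2.2] false AND false = false
[1.2] true AND false = false
[1.3.1.2] true AND true = true
[1.3.1] true AND true = true
[1.3.2.3] exactly-one(true, true) = false
[1.3.2] false OR false OR false = false
[1.3] true → false = false
[1] false OR false OR false = false
[root] NOT false = true
Overall: true → permitted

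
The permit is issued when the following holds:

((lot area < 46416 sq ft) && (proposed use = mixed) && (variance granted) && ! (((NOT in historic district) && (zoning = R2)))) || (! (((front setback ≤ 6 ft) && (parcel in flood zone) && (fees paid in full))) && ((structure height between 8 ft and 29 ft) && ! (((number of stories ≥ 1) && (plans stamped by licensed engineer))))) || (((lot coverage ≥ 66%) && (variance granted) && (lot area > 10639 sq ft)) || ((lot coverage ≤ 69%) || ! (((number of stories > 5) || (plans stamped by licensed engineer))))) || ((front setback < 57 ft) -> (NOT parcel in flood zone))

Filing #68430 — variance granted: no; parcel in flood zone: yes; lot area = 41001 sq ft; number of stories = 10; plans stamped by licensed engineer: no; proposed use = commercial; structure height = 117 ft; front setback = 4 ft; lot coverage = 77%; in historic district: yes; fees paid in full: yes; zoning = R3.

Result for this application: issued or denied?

Atomic conditions:
  lot area < 46416 sq ft: 41001 < 46416 is true
  proposed use = mixed: commercial == mixed is false
  variance granted: no → false
  NOT in historic district: yes → false
  zoning = R2: R3 == R2 is false
  front setback ≤ 6 ft: 4 ≤ 6 is true
  parcel in flood zone: yes → true
  fees paid in full: yes → true
  structure height between 8 ft and 29 ft: 117 in [8, 29] is false
  number of stories ≥ 1: 10 ≥ 1 is true
  plans stamped by licensed engineer: no → false
  lot coverage ≥ 66%: 77 ≥ 66 is true
  lot area > 10639 sq ft: 41001 > 10639 is true
  lot coverage ≤ 69%: 77 ≤ 69 is false
  number of stories > 5: 10 > 5 is true
  front setback < 57 ft: 4 < 57 is true
  NOT parcel in flood zone: yes → false
Combine:
[1.4.1] false AND false = false
[1.4] NOT false = true
[1] true AND false AND false AND true = false
[2.1.1] true AND true AND true = true
[2.1] NOT true = false
[2.2.2.1] true AND false = false
[2.2.2] NOT false = true
[2.2] false AND true = false
[2] false AND false = false
[3.1] true AND false AND true = false
[3.2.2.1] true OR false = true
[3.2.2] NOT true = false
[3.2] false OR false = false
[3] false OR false = false
[4] true → false = false
[root] false OR false OR false OR false = false
Overall: false → denied

Denied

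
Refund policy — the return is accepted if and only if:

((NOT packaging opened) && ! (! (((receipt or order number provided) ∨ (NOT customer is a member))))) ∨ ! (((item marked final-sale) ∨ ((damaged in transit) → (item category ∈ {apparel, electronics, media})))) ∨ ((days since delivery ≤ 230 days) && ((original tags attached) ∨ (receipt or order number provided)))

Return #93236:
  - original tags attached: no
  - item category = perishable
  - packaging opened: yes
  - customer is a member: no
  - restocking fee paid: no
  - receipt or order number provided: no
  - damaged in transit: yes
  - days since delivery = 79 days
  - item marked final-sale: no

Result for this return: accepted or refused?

Accepted

Atomic conditions:
  NOT packaging opened: yes → false
  receipt or order number provided: no → false
  NOT customer is a member: no → true
  item marked final-sale: no → false
  damaged in transit: yes → true
  item category ∈ {apparel, electronics, media}: perishable is not in the set → false
  days since delivery ≤ 230 days: 79 ≤ 230 is true
  original tags attached: no → false
Combine:
[1.2.1.1] false OR true = true
[1.2.1] NOT true = false
[1.2] NOT false = true
[1] false AND true = false
[2.1.2] true → false = false
[2.1] false OR false = false
[2] NOT false = true
[3.2] false OR false = false
[3] true AND false = false
[root] false OR true OR false = true
Overall: true → accepted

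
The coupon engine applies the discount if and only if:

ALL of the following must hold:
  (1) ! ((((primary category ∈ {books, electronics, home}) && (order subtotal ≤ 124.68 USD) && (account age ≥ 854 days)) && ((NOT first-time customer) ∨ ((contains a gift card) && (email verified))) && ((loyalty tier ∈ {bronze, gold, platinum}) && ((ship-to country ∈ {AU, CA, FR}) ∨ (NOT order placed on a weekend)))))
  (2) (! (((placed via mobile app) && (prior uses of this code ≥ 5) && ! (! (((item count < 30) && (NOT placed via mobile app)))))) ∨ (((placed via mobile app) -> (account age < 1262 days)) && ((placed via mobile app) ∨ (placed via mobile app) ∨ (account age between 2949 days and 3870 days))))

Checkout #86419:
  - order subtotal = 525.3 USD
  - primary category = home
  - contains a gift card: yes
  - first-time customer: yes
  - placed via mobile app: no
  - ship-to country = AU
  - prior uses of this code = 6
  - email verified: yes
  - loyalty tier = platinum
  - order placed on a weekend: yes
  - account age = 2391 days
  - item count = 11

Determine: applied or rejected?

Applied

Atomic conditions:
  primary category ∈ {books, electronics, home}: home is in the set → true
  order subtotal ≤ 124.68 USD: 525.3 ≤ 124.68 is false
  account age ≥ 854 days: 2391 ≥ 854 is true
  NOT first-time customer: yes → false
  contains a gift card: yes → true
  email verified: yes → true
  loyalty tier ∈ {bronze, gold, platinum}: platinum is in the set → true
  ship-to country ∈ {AU, CA, FR}: AU is in the set → true
  NOT order placed on a weekend: yes → false
  placed via mobile app: no → false
  prior uses of this code ≥ 5: 6 ≥ 5 is true
  item count < 30: 11 < 30 is true
  NOT placed via mobile app: no → true
  account age < 1262 days: 2391 < 1262 is false
  account age between 2949 days and 3870 days: 2391 in [2949, 3870] is false
Combine:
[1.1.1] true AND false AND true = false
[1.1.2.2] true AND true = true
[1.1.2] false OR true = true
[1.1.3.2] true OR false = true
[1.1.3] true AND true = true
[1.1] false AND true AND true = false
[1] NOT false = true
[2.1.1.3.1.1] true AND true = true
[2.1.1.3.1] NOT true = false
[2.1.1.3] NOT false = true
[2.1.1] false AND true AND true = false
[2.1] NOT false = true
[2.2.1] false → false (antecedent false ⇒ implication holds) = true
[2.2.2] false OR false OR false = false
[2.2] true AND false = false
[2] true OR false = true
[root] true AND true = true
Overall: true → applied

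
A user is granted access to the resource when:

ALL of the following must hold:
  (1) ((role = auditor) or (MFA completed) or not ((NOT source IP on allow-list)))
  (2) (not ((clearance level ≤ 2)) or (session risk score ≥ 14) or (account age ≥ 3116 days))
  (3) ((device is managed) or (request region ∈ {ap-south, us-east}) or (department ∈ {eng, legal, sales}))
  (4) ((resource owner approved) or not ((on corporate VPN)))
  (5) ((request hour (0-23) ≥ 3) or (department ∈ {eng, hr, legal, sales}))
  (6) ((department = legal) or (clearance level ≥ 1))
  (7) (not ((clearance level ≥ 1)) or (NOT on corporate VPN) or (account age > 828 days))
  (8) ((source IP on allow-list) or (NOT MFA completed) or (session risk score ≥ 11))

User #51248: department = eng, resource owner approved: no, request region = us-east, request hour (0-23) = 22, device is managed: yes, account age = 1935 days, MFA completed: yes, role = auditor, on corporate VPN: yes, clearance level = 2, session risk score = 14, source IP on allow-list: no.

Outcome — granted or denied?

Denied

Atomic conditions:
  role = auditor: auditor == auditor is true
  MFA completed: yes → true
  NOT source IP on allow-list: no → true
  clearance level ≤ 2: 2 ≤ 2 is true
  session risk score ≥ 14: 14 ≥ 14 is true
  account age ≥ 3116 days: 1935 ≥ 3116 is false
  device is managed: yes → true
  request region ∈ {ap-south, us-east}: us-east is in the set → true
  department ∈ {eng, legal, sales}: eng is in the set → true
  resource owner approved: no → false
  on corporate VPN: yes → true
  request hour (0-23) ≥ 3: 22 ≥ 3 is true
  department ∈ {eng, hr, legal, sales}: eng is in the set → true
  department = legal: eng == legal is false
  clearance level ≥ 1: 2 ≥ 1 is true
  NOT on corporate VPN: yes → false
  account age > 828 days: 1935 > 828 is true
  source IP on allow-list: no → false
  NOT MFA completed: yes → false
  session risk score ≥ 11: 14 ≥ 11 is true
Combine:
[1.3] NOT true = false
[1] true OR true OR false = true
[2.1] NOT true = false
[2] false OR true OR false = true
[3] true OR true OR true = true
[4.2] NOT true = false
[4] false OR false = false
[5] true OR true = true
[6] false OR true = true
[7.1] NOT true = false
[7] false OR false OR true = true
[8] false OR false OR true = true
[root] true AND true AND true AND false AND true AND true AND true AND true = false
Overall: false → denied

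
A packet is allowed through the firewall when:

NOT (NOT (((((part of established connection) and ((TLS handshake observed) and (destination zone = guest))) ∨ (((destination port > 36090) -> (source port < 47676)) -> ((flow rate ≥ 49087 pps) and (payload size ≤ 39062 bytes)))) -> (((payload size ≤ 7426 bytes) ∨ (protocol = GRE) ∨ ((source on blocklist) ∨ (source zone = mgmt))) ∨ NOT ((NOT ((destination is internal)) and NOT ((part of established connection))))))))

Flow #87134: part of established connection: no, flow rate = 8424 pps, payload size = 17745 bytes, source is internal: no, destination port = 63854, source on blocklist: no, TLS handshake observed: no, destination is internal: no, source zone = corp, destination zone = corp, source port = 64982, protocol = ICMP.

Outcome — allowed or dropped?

Dropped

Atomic conditions:
  part of established connection: no → false
  TLS handshake observed: no → false
  destination zone = guest: corp == guest is false
  destination port > 36090: 63854 > 36090 is true
  source port < 47676: 64982 < 47676 is false
  flow rate ≥ 49087 pps: 8424 ≥ 49087 is false
  payload size ≤ 39062 bytes: 17745 ≤ 39062 is true
  payload size ≤ 7426 bytes: 17745 ≤ 7426 is false
  protocol = GRE: ICMP == GRE is false
  source on blocklist: no → false
  source zone = mgmt: corp == mgmt is false
  destination is internal: no → false
Combine:
[1.1.1.1.2] false AND false = false
[1.1.1.1] false AND false = false
[1.1.1.2.1] true → false = false
[1.1.1.2.2] false AND true = false
[1.1.1.2] false → false (antecedent false ⇒ implication holds) = true
[1.1.1] false OR true = true
[1.1.2.1.3] false OR false = false
[1.1.2.1] false OR false OR false = false
[1.1.2.2.1.1] NOT false = true
[1.1.2.2.1.2] NOT false = true
[1.1.2.2.1] true AND true = true
[1.1.2.2] NOT true = false
[1.1.2] false OR false = false
[1.1] true → false = false
[1] NOT false = true
[root] NOT true = false
Overall: false → dropped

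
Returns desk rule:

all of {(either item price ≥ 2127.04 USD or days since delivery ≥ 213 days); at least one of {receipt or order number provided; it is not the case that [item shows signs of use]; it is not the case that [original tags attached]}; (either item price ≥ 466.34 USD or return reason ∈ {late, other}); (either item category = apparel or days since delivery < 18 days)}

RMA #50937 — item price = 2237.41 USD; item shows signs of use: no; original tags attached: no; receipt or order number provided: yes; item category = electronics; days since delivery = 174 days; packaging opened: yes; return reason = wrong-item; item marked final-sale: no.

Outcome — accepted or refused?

Atomic conditions:
  item price ≥ 2127.04 USD: 2237.41 ≥ 2127.04 is true
  days since delivery ≥ 213 days: 174 ≥ 213 is false
  receipt or order number provided: yes → true
  item shows signs of use: no → false
  original tags attached: no → false
  item price ≥ 466.34 USD: 2237.41 ≥ 466.34 is true
  return reason ∈ {late, other}: wrong-item is not in the set → false
  item category = apparel: electronics == apparel is false
  days since delivery < 18 days: 174 < 18 is false
Combine:
[1] true OR false = true
[2.2] NOT false = true
[2.3] NOT false = true
[2] true OR true OR true = true
[3] true OR false = true
[4] false OR false = false
[root] true AND true AND true AND false = false
Overall: false → refused

Refused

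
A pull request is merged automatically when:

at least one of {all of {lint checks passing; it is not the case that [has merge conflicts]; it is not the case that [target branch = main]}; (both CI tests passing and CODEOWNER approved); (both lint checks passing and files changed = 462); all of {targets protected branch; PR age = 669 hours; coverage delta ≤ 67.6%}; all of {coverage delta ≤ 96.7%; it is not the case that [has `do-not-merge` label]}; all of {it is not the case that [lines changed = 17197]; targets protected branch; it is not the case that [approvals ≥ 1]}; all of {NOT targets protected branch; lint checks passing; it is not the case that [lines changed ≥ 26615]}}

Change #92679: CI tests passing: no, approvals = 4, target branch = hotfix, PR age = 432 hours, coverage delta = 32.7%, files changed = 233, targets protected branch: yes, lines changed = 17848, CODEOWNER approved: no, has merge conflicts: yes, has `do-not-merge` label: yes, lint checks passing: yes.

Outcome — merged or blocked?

Blocked

Atomic conditions:
  lint checks passing: yes → true
  has merge conflicts: yes → true
  target branch = main: hotfix == main is false
  CI tests passing: no → false
  CODEOWNER approved: no → false
  files changed = 462: 233 == 462 is false
  targets protected branch: yes → true
  PR age = 669 hours: 432 == 669 is false
  coverage delta ≤ 67.6%: 32.7 ≤ 67.6 is true
  coverage delta ≤ 96.7%: 32.7 ≤ 96.7 is true
  has `do-not-merge` label: yes → true
  lines changed = 17197: 17848 == 17197 is false
  approvals ≥ 1: 4 ≥ 1 is true
  NOT targets protected branch: yes → false
  lines changed ≥ 26615: 17848 ≥ 26615 is false
Combine:
[1.2] NOT true = false
[1.3] NOT false = true
[1] true AND false AND true = false
[2] false AND false = false
[3] true AND false = false
[4] true AND false AND true = false
[5.2] NOT true = false
[5] true AND false = false
[6.1] NOT false = true
[6.3] NOT true = false
[6] true AND true AND false = false
[7.3] NOT false = true
[7] false AND true AND true = false
[root] false OR false OR false OR false OR false OR false OR false = false
Overall: false → blocked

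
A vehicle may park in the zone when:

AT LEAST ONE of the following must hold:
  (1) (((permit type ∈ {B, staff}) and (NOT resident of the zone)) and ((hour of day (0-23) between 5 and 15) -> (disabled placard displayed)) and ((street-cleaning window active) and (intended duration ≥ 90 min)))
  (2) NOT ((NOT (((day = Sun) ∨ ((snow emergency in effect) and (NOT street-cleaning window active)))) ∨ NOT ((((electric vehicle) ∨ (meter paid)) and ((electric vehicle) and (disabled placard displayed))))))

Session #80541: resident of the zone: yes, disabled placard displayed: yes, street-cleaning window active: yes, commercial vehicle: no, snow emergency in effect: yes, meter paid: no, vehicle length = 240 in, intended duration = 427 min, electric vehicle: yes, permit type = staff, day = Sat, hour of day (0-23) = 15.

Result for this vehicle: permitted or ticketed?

Atomic conditions:
  permit type ∈ {B, staff}: staff is in the set → true
  NOT resident of the zone: yes → false
  hour of day (0-23) between 5 and 15: 15 in [5, 15] is true
  disabled placard displayed: yes → true
  street-cleaning window active: yes → true
  intended duration ≥ 90 min: 427 ≥ 90 is true
  day = Sun: Sat == Sun is false
  snow emergency in effect: yes → true
  NOT street-cleaning window active: yes → false
  electric vehicle: yes → true
  meter paid: no → false
Combine:
[1.1] true AND false = false
[1.2] true → true = true
[1.3] true AND true = true
[1] false AND true AND true = false
[2.1.1.1.2] true AND false = false
[2.1.1.1] false OR false = false
[2.1.1] NOT false = true
[2.1.2.1.1] true OR false = true
[2.1.2.1.2] true AND true = true
[2.1.2.1] true AND true = true
[2.1.2] NOT true = false
[2.1] true OR false = true
[2] NOT true = false
[root] false OR false = false
Overall: false → ticketed

Ticketed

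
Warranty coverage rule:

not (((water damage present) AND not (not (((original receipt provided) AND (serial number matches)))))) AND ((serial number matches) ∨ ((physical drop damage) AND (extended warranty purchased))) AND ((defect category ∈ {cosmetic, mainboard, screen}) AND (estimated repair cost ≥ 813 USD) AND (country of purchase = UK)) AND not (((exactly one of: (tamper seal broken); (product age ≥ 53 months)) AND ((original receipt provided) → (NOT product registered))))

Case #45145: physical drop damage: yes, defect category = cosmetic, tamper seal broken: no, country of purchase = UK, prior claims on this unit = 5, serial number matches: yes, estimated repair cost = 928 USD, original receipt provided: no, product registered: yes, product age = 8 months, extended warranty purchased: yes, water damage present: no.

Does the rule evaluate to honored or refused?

Honored

Atomic conditions:
  water damage present: no → false
  original receipt provided: no → false
  serial number matches: yes → true
  physical drop damage: yes → true
  extended warranty purchased: yes → true
  defect category ∈ {cosmetic, mainboard, screen}: cosmetic is in the set → true
  estimated repair cost ≥ 813 USD: 928 ≥ 813 is true
  country of purchase = UK: UK == UK is true
  tamper seal broken: no → false
  product age ≥ 53 months: 8 ≥ 53 is false
  NOT product registered: yes → false
Combine:
[1.1.2.1.1] false AND true = false
[1.1.2.1] NOT false = true
[1.1.2] NOT true = false
[1.1] false AND false = false
[1] NOT false = true
[2.2] true AND true = true
[2] true OR true = true
[3] true AND true AND true = true
[4.1.1] exactly-one(false, false) = false
[4.1.2] false → false (antecedent false ⇒ implication holds) = true
[4.1] false AND true = false
[4] NOT false = true
[root] true AND true AND true AND true = true
Overall: true → honored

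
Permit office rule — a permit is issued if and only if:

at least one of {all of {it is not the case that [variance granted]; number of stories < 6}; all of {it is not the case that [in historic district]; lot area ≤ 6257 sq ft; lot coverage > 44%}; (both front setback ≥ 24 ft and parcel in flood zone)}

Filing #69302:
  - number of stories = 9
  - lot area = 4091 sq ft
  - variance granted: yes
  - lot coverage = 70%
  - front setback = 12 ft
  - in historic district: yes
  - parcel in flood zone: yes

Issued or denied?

Denied

Atomic conditions:
  variance granted: yes → true
  number of stories < 6: 9 < 6 is false
  in historic district: yes → true
  lot area ≤ 6257 sq ft: 4091 ≤ 6257 is true
  lot coverage > 44%: 70 > 44 is true
  front setback ≥ 24 ft: 12 ≥ 24 is false
  parcel in flood zone: yes → true
Combine:
[1.1] NOT true = false
[1] false AND false = false
[2.1] NOT true = false
[2] false AND true AND true = false
[3] false AND true = false
[root] false OR false OR false = false
Overall: false → denied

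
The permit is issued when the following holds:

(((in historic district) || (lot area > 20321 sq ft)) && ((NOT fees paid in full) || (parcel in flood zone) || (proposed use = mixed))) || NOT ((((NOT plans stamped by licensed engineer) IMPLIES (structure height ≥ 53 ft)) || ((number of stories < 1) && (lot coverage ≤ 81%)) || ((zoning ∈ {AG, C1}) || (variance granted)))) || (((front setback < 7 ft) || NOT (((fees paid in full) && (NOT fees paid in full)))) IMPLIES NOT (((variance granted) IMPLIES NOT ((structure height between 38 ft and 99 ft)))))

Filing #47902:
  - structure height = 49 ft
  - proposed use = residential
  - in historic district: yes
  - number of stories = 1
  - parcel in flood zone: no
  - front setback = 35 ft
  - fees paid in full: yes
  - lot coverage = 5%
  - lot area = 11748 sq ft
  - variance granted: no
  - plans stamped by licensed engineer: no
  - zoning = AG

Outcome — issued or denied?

Atomic conditions:
  in historic district: yes → true
  lot area > 20321 sq ft: 11748 > 20321 is false
  NOT fees paid in full: yes → false
  parcel in flood zone: no → false
  proposed use = mixed: residential == mixed is false
  NOT plans stamped by licensed engineer: no → true
  structure height ≥ 53 ft: 49 ≥ 53 is false
  number of stories < 1: 1 < 1 is false
  lot coverage ≤ 81%: 5 ≤ 81 is true
  zoning ∈ {AG, C1}: AG is in the set → true
  variance granted: no → false
  front setback < 7 ft: 35 < 7 is false
  fees paid in full: yes → true
  structure height between 38 ft and 99 ft: 49 in [38, 99] is true
Combine:
[1.1] true OR false = true
[1.2] false OR false OR false = false
[1] true AND false = false
[2.1.1] true → false = false
[2.1.2] false AND true = false
[2.1.3] true OR false = true
[2.1] false OR false OR true = true
[2] NOT true = false
[3.1.2.1] true AND false = false
[3.1.2] NOT false = true
[3.1] false OR true = true
[3.2.1.2] NOT true = false
[3.2.1] false → false (antecedent false ⇒ implication holds) = true
[3.2] NOT true = false
[3] true → false = false
[root] false OR false OR false = false
Overall: false → denied

Denied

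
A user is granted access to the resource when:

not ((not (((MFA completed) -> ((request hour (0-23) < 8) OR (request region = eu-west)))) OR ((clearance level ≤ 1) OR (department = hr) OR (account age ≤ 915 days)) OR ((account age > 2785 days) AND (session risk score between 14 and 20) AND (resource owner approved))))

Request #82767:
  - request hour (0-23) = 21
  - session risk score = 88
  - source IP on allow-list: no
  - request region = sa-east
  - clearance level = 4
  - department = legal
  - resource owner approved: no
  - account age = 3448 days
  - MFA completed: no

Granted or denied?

Granted

Atomic conditions:
  MFA completed: no → false
  request hour (0-23) < 8: 21 < 8 is false
  request region = eu-west: sa-east == eu-west is false
  clearance level ≤ 1: 4 ≤ 1 is false
  department = hr: legal == hr is false
  account age ≤ 915 days: 3448 ≤ 915 is false
  account age > 2785 days: 3448 > 2785 is true
  session risk score between 14 and 20: 88 in [14, 20] is false
  resource owner approved: no → false
Combine:
[1.1.1.2] false OR false = false
[1.1.1] false → false (antecedent false ⇒ implication holds) = true
[1.1] NOT true = false
[1.2] false OR false OR false = false
[1.3] true AND false AND false = false
[1] false OR false OR false = false
[root] NOT false = true
Overall: true → granted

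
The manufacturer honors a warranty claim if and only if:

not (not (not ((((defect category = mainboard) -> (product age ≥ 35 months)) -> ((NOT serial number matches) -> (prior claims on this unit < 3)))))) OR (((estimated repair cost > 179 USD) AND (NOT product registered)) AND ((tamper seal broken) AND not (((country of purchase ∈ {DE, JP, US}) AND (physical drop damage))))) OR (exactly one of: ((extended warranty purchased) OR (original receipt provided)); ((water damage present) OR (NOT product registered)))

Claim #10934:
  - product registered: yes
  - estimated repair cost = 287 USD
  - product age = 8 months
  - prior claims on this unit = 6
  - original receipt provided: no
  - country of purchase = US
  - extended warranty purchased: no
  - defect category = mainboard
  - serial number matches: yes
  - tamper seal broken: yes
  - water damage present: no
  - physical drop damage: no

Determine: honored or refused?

Refused

Atomic conditions:
  defect category = mainboard: mainboard == mainboard is true
  product age ≥ 35 months: 8 ≥ 35 is false
  NOT serial number matches: yes → false
  prior claims on this unit < 3: 6 < 3 is false
  estimated repair cost > 179 USD: 287 > 179 is true
  NOT product registered: yes → false
  tamper seal broken: yes → true
  country of purchase ∈ {DE, JP, US}: US is in the set → true
  physical drop damage: no → false
  extended warranty purchased: no → false
  original receipt provided: no → false
  water damage present: no → false
Combine:
[1.1.1.1.1] true → false = false
[1.1.1.1.2] false → false (antecedent false ⇒ implication holds) = true
[1.1.1.1] false → true (antecedent false ⇒ implication holds) = true
[1.1.1] NOT true = false
[1.1] NOT false = true
[1] NOT true = false
[2.1] true AND false = false
[2.2.2.1] true AND false = false
[2.2.2] NOT false = true
[2.2] true AND true = true
[2] false AND true = false
[3.1] false OR false = false
[3.2] false OR false = false
[3] exactly-one(false, false) = false
[root] false OR false OR false = false
Overall: false → refused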